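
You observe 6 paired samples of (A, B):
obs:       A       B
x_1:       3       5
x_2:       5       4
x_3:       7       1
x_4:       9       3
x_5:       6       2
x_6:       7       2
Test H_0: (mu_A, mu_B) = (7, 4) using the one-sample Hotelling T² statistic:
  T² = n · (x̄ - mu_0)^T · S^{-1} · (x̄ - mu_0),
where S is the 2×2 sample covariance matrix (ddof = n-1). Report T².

Step 1 — sample mean vector:
  mean(A) = (3 + 5 + 7 + 9 + 6 + 7) / 6 = 37/6 = 6.1667
  mean(B) = (5 + 4 + 1 + 3 + 2 + 2) / 6 = 17/6 = 2.8333
  x̄ = (6.1667, 2.8333),  deviation x̄ - mu_0 = (6.1667, 2.8333) - (7, 4) = (-0.8333, -1.1667).

Step 2 — sample covariance matrix, S[i,j] = (1/(n-1)) · Σ_k (x_{k,i} - mean_i) · (x_{k,j} - mean_j), divisor n-1 = 5:
  S[A,A] = ((-3.1667)·(-3.1667) + (-1.1667)·(-1.1667) + (0.8333)·(0.8333) + (2.8333)·(2.8333) + (-0.1667)·(-0.1667) + (0.8333)·(0.8333)) / 5 = 20.8333/5 = 4.1667
  S[A,B] = ((-3.1667)·(2.1667) + (-1.1667)·(1.1667) + (0.8333)·(-1.8333) + (2.8333)·(0.1667) + (-0.1667)·(-0.8333) + (0.8333)·(-0.8333)) / 5 = -9.8333/5 = -1.9667
  S[B,B] = ((2.1667)·(2.1667) + (1.1667)·(1.1667) + (-1.8333)·(-1.8333) + (0.1667)·(0.1667) + (-0.8333)·(-0.8333) + (-0.8333)·(-0.8333)) / 5 = 10.8333/5 = 2.1667
  S = [[4.1667, -1.9667],
 [-1.9667, 2.1667]].

Step 3 — invert S. det(S) = 4.1667·2.1667 - (-1.9667)² = 5.16.
  S^{-1} = (1/det) · [[d, -b], [-b, a]] = [[0.4199, 0.3811],
 [0.3811, 0.8075]].

Step 4 — quadratic form (x̄ - mu_0)^T · S^{-1} · (x̄ - mu_0):
  S^{-1} · (x̄ - mu_0) = (-0.7946, -1.2597),
  (x̄ - mu_0)^T · [...] = (-0.8333)·(-0.7946) + (-1.1667)·(-1.2597) = 2.1318.

Step 5 — scale by n: T² = 6 · 2.1318 = 12.7907.

T² ≈ 12.7907


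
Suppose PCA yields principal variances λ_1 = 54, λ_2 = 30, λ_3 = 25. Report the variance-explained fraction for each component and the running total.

Step 1 — total variance = trace(Sigma) = Σ λ_i = 54 + 30 + 25 = 109.

Step 2 — fraction explained by component i = λ_i / Σ λ:
  PC1: 54/109 = 0.4954
  PC2: 30/109 = 0.2752
  PC3: 25/109 = 0.2294

Step 3 — cumulative fraction after k components = (λ_1 + ... + λ_k) / Σ λ:
  k = 1: 54/109 = 0.4954
  k = 2: (54 + 30)/109 = 84/109 = 0.7706
  k = 3: (54 + 30 + 25)/109 = 109/109 = 1

Summary (fraction, with percent):

explained: PC1 0.4954 (49.54%), PC2 0.2752 (27.52%), PC3 0.2294 (22.94%);  cumulative: 0.4954, 0.7706, 1


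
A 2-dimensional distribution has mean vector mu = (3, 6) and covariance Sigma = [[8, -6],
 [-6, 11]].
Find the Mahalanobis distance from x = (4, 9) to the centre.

Step 1 — centre the observation: (x - mu) = (1, 3).

Step 2 — invert Sigma. det(Sigma) = 8·11 - (-6)² = 52.
  Sigma^{-1} = (1/det) · [[d, -b], [-b, a]] = [[0.2115, 0.1154],
 [0.1154, 0.1538]].

Step 3 — form the quadratic (x - mu)^T · Sigma^{-1} · (x - mu):
  Sigma^{-1} · (x - mu) = (0.5577, 0.5769).
  (x - mu)^T · [Sigma^{-1} · (x - mu)] = (1)·(0.5577) + (3)·(0.5769) = 2.2885.

Step 4 — take square root: d = √(2.2885) ≈ 1.5128.

d(x, mu) = √(2.2885) ≈ 1.5128


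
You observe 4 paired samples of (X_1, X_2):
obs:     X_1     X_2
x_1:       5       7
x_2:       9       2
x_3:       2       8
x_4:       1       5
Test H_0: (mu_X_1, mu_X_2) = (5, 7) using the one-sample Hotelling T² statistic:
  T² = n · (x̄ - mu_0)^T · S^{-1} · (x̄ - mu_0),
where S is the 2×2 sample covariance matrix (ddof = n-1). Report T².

Step 1 — sample mean vector:
  mean(X_1) = (5 + 9 + 2 + 1) / 4 = 17/4 = 4.25
  mean(X_2) = (7 + 2 + 8 + 5) / 4 = 22/4 = 5.5
  x̄ = (4.25, 5.5),  deviation x̄ - mu_0 = (4.25, 5.5) - (5, 7) = (-0.75, -1.5).

Step 2 — sample covariance matrix, S[i,j] = (1/(n-1)) · Σ_k (x_{k,i} - mean_i) · (x_{k,j} - mean_j), divisor n-1 = 3:
  S[X_1,X_1] = ((0.75)·(0.75) + (4.75)·(4.75) + (-2.25)·(-2.25) + (-3.25)·(-3.25)) / 3 = 38.75/3 = 12.9167
  S[X_1,X_2] = ((0.75)·(1.5) + (4.75)·(-3.5) + (-2.25)·(2.5) + (-3.25)·(-0.5)) / 3 = -19.5/3 = -6.5
  S[X_2,X_2] = ((1.5)·(1.5) + (-3.5)·(-3.5) + (2.5)·(2.5) + (-0.5)·(-0.5)) / 3 = 21/3 = 7
  S = [[12.9167, -6.5],
 [-6.5, 7]].

Step 3 — invert S. det(S) = 12.9167·7 - (-6.5)² = 48.1667.
  S^{-1} = (1/det) · [[d, -b], [-b, a]] = [[0.1453, 0.1349],
 [0.1349, 0.2682]].

Step 4 — quadratic form (x̄ - mu_0)^T · S^{-1} · (x̄ - mu_0):
  S^{-1} · (x̄ - mu_0) = (-0.3114, -0.5035),
  (x̄ - mu_0)^T · [...] = (-0.75)·(-0.3114) + (-1.5)·(-0.5035) = 0.9888.

Step 5 — scale by n: T² = 4 · 0.9888 = 3.955.

T² ≈ 3.955


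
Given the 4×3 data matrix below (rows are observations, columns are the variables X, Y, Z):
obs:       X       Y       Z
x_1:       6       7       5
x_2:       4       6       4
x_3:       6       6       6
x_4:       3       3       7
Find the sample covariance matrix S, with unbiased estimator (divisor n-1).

Step 1 — column means:
  mean(X) = (6 + 4 + 6 + 3) / 4 = 19/4 = 4.75
  mean(Y) = (7 + 6 + 6 + 3) / 4 = 22/4 = 5.5
  mean(Z) = (5 + 4 + 6 + 7) / 4 = 22/4 = 5.5

Step 2 — sample covariance S[i,j] = (1/(n-1)) · Σ_k (x_{k,i} - mean_i) · (x_{k,j} - mean_j), with n-1 = 3.
  S[X,X] = ((1.25)·(1.25) + (-0.75)·(-0.75) + (1.25)·(1.25) + (-1.75)·(-1.75)) / 3 = 6.75/3 = 2.25
  S[X,Y] = ((1.25)·(1.5) + (-0.75)·(0.5) + (1.25)·(0.5) + (-1.75)·(-2.5)) / 3 = 6.5/3 = 2.1667
  S[X,Z] = ((1.25)·(-0.5) + (-0.75)·(-1.5) + (1.25)·(0.5) + (-1.75)·(1.5)) / 3 = -1.5/3 = -0.5
  S[Y,Y] = ((1.5)·(1.5) + (0.5)·(0.5) + (0.5)·(0.5) + (-2.5)·(-2.5)) / 3 = 9/3 = 3
  S[Y,Z] = ((1.5)·(-0.5) + (0.5)·(-1.5) + (0.5)·(0.5) + (-2.5)·(1.5)) / 3 = -5/3 = -1.6667
  S[Z,Z] = ((-0.5)·(-0.5) + (-1.5)·(-1.5) + (0.5)·(0.5) + (1.5)·(1.5)) / 3 = 5/3 = 1.6667

S is symmetric (S[j,i] = S[i,j]). Assembling:

S = [[2.25, 2.1667, -0.5],
 [2.1667, 3, -1.6667],
 [-0.5, -1.6667, 1.6667]]


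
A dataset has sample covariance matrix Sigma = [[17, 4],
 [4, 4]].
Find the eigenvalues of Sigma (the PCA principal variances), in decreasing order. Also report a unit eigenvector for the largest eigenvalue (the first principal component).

Step 1 — characteristic polynomial of 2×2 Sigma:
  det(Sigma - λI) = λ² - trace · λ + det = 0.
  trace = 17 + 4 = 21, det = 17·4 - (4)² = 52.
Step 2 — discriminant:
  Δ = trace² - 4·det = 441 - 208 = 233.
Step 3 — eigenvalues:
  λ = (trace ± √Δ)/2 = (21 ± 15.2643)/2,
  λ_1 = 18.1322,  λ_2 = 2.8678.

Step 4 — unit eigenvector for λ_1: solve (Sigma - λ_1 I)v = 0. First row:
  (17 - 18.1322)·v_x + (4)·v_y = 0, i.e. (-1.1322)·v_x + (4)·v_y = 0,
  so v ∝ (b, λ_1 - a) = (4, 1.1322) = u.
  ||u|| = √((4)² + (1.1322)²) = √(17.2818) ≈ 4.1571,
  v_1 = u/||u|| ≈ (0.9622, 0.2723) (||v_1|| = 1).

λ_1 = 18.1322,  λ_2 = 2.8678;  v_1 ≈ (0.9622, 0.2723)


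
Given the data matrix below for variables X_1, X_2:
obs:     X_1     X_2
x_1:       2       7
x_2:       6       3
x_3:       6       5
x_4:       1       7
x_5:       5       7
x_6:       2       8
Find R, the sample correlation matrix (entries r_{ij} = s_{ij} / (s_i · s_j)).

Step 1 — column means:
  mean(X_1) = (2 + 6 + 6 + 1 + 5 + 2) / 6 = 22/6 = 3.6667
  mean(X_2) = (7 + 3 + 5 + 7 + 7 + 8) / 6 = 37/6 = 6.1667

Step 2 — sample variances and covariances s[i,j] = (1/(n-1)) · Σ_k (x_{k,i} - mean_i) · (x_{k,j} - mean_j), with n-1 = 5:
  s[X_1,X_1] = ((-1.6667)·(-1.6667) + (2.3333)·(2.3333) + (2.3333)·(2.3333) + (-2.6667)·(-2.6667) + (1.3333)·(1.3333) + (-1.6667)·(-1.6667)) / 5 = 25.3333/5 = 5.0667
  s[X_1,X_2] = ((-1.6667)·(0.8333) + (2.3333)·(-3.1667) + (2.3333)·(-1.1667) + (-2.6667)·(0.8333) + (1.3333)·(0.8333) + (-1.6667)·(1.8333)) / 5 = -15.6667/5 = -3.1333
  s[X_2,X_2] = ((0.8333)·(0.8333) + (-3.1667)·(-3.1667) + (-1.1667)·(-1.1667) + (0.8333)·(0.8333) + (0.8333)·(0.8333) + (1.8333)·(1.8333)) / 5 = 16.8333/5 = 3.3667
  Sample standard deviations s_i = √(s[i,i]):
  s(X_1) = √(5.0667) = 2.2509
  s(X_2) = √(3.3667) = 1.8348

Step 3 — r_{ij} = s_{ij} / (s_i · s_j):
  r[X_1,X_1] = 1 (diagonal).
  r[X_1,X_2] = -3.1333 / (2.2509 · 1.8348) = -3.1333 / 4.1301 = -0.7587
  r[X_2,X_2] = 1 (diagonal).

R is symmetric with unit diagonal. Assembling:

R = [[1, -0.7587],
 [-0.7587, 1]]


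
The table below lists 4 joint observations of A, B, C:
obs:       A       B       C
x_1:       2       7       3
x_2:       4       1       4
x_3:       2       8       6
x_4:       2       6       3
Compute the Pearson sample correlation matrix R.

Step 1 — column means:
  mean(A) = (2 + 4 + 2 + 2) / 4 = 10/4 = 2.5
  mean(B) = (7 + 1 + 8 + 6) / 4 = 22/4 = 5.5
  mean(C) = (3 + 4 + 6 + 3) / 4 = 16/4 = 4

Step 2 — sample variances and covariances s[i,j] = (1/(n-1)) · Σ_k (x_{k,i} - mean_i) · (x_{k,j} - mean_j), with n-1 = 3:
  s[A,A] = ((-0.5)·(-0.5) + (1.5)·(1.5) + (-0.5)·(-0.5) + (-0.5)·(-0.5)) / 3 = 3/3 = 1
  s[A,B] = ((-0.5)·(1.5) + (1.5)·(-4.5) + (-0.5)·(2.5) + (-0.5)·(0.5)) / 3 = -9/3 = -3
  s[A,C] = ((-0.5)·(-1) + (1.5)·(0) + (-0.5)·(2) + (-0.5)·(-1)) / 3 = 0/3 = 0
  s[B,B] = ((1.5)·(1.5) + (-4.5)·(-4.5) + (2.5)·(2.5) + (0.5)·(0.5)) / 3 = 29/3 = 9.6667
  s[B,C] = ((1.5)·(-1) + (-4.5)·(0) + (2.5)·(2) + (0.5)·(-1)) / 3 = 3/3 = 1
  s[C,C] = ((-1)·(-1) + (0)·(0) + (2)·(2) + (-1)·(-1)) / 3 = 6/3 = 2
  Sample standard deviations s_i = √(s[i,i]):
  s(A) = √(1) = 1
  s(B) = √(9.6667) = 3.1091
  s(C) = √(2) = 1.4142

Step 3 — r_{ij} = s_{ij} / (s_i · s_j):
  r[A,A] = 1 (diagonal).
  r[A,B] = -3 / (1 · 3.1091) = -3 / 3.1091 = -0.9649
  r[A,C] = 0 / (1 · 1.4142) = 0 / 1.4142 = 0
  r[B,B] = 1 (diagonal).
  r[B,C] = 1 / (3.1091 · 1.4142) = 1 / 4.397 = 0.2274
  r[C,C] = 1 (diagonal).

R is symmetric with unit diagonal. Assembling:

R = [[1, -0.9649, 0],
 [-0.9649, 1, 0.2274],
 [0, 0.2274, 1]]


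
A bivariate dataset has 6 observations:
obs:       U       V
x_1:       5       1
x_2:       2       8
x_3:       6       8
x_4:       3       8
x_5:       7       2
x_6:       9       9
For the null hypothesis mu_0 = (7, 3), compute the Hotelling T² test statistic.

Step 1 — sample mean vector:
  mean(U) = (5 + 2 + 6 + 3 + 7 + 9) / 6 = 32/6 = 5.3333
  mean(V) = (1 + 8 + 8 + 8 + 2 + 9) / 6 = 36/6 = 6
  x̄ = (5.3333, 6),  deviation x̄ - mu_0 = (5.3333, 6) - (7, 3) = (-1.6667, 3).

Step 2 — sample covariance matrix, S[i,j] = (1/(n-1)) · Σ_k (x_{k,i} - mean_i) · (x_{k,j} - mean_j), divisor n-1 = 5:
  S[U,U] = ((-0.3333)·(-0.3333) + (-3.3333)·(-3.3333) + (0.6667)·(0.6667) + (-2.3333)·(-2.3333) + (1.6667)·(1.6667) + (3.6667)·(3.6667)) / 5 = 33.3333/5 = 6.6667
  S[U,V] = ((-0.3333)·(-5) + (-3.3333)·(2) + (0.6667)·(2) + (-2.3333)·(2) + (1.6667)·(-4) + (3.6667)·(3)) / 5 = -4/5 = -0.8
  S[V,V] = ((-5)·(-5) + (2)·(2) + (2)·(2) + (2)·(2) + (-4)·(-4) + (3)·(3)) / 5 = 62/5 = 12.4
  S = [[6.6667, -0.8],
 [-0.8, 12.4]].

Step 3 — invert S. det(S) = 6.6667·12.4 - (-0.8)² = 82.0267.
  S^{-1} = (1/det) · [[d, -b], [-b, a]] = [[0.1512, 0.0098],
 [0.0098, 0.0813]].

Step 4 — quadratic form (x̄ - mu_0)^T · S^{-1} · (x̄ - mu_0):
  S^{-1} · (x̄ - mu_0) = (-0.2227, 0.2276),
  (x̄ - mu_0)^T · [...] = (-1.6667)·(-0.2227) + (3)·(0.2276) = 1.0539.

Step 5 — scale by n: T² = 6 · 1.0539 = 6.3231.

T² ≈ 6.3231


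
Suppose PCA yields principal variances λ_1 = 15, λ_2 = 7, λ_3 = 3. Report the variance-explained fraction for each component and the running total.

Step 1 — total variance = trace(Sigma) = Σ λ_i = 15 + 7 + 3 = 25.

Step 2 — fraction explained by component i = λ_i / Σ λ:
  PC1: 15/25 = 0.6
  PC2: 7/25 = 0.28
  PC3: 3/25 = 0.12

Step 3 — cumulative fraction after k components = (λ_1 + ... + λ_k) / Σ λ:
  k = 1: 15/25 = 0.6
  k = 2: (15 + 7)/25 = 22/25 = 0.88
  k = 3: (15 + 7 + 3)/25 = 25/25 = 1

Summary (fraction, with percent):

explained: PC1 0.6 (60%), PC2 0.28 (28%), PC3 0.12 (12%);  cumulative: 0.6, 0.88, 1


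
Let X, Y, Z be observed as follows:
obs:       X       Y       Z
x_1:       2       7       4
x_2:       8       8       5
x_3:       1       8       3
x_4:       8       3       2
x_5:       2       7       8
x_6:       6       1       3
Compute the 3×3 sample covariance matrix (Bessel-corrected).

Step 1 — column means:
  mean(X) = (2 + 8 + 1 + 8 + 2 + 6) / 6 = 27/6 = 4.5
  mean(Y) = (7 + 8 + 8 + 3 + 7 + 1) / 6 = 34/6 = 5.6667
  mean(Z) = (4 + 5 + 3 + 2 + 8 + 3) / 6 = 25/6 = 4.1667

Step 2 — sample covariance S[i,j] = (1/(n-1)) · Σ_k (x_{k,i} - mean_i) · (x_{k,j} - mean_j), with n-1 = 5.
  S[X,X] = ((-2.5)·(-2.5) + (3.5)·(3.5) + (-3.5)·(-3.5) + (3.5)·(3.5) + (-2.5)·(-2.5) + (1.5)·(1.5)) / 5 = 51.5/5 = 10.3
  S[X,Y] = ((-2.5)·(1.3333) + (3.5)·(2.3333) + (-3.5)·(2.3333) + (3.5)·(-2.6667) + (-2.5)·(1.3333) + (1.5)·(-4.6667)) / 5 = -23/5 = -4.6
  S[X,Z] = ((-2.5)·(-0.1667) + (3.5)·(0.8333) + (-3.5)·(-1.1667) + (3.5)·(-2.1667) + (-2.5)·(3.8333) + (1.5)·(-1.1667)) / 5 = -11.5/5 = -2.3
  S[Y,Y] = ((1.3333)·(1.3333) + (2.3333)·(2.3333) + (2.3333)·(2.3333) + (-2.6667)·(-2.6667) + (1.3333)·(1.3333) + (-4.6667)·(-4.6667)) / 5 = 43.3333/5 = 8.6667
  S[Y,Z] = ((1.3333)·(-0.1667) + (2.3333)·(0.8333) + (2.3333)·(-1.1667) + (-2.6667)·(-2.1667) + (1.3333)·(3.8333) + (-4.6667)·(-1.1667)) / 5 = 15.3333/5 = 3.0667
  S[Z,Z] = ((-0.1667)·(-0.1667) + (0.8333)·(0.8333) + (-1.1667)·(-1.1667) + (-2.1667)·(-2.1667) + (3.8333)·(3.8333) + (-1.1667)·(-1.1667)) / 5 = 22.8333/5 = 4.5667

S is symmetric (S[j,i] = S[i,j]). Assembling:

S = [[10.3, -4.6, -2.3],
 [-4.6, 8.6667, 3.0667],
 [-2.3, 3.0667, 4.5667]]


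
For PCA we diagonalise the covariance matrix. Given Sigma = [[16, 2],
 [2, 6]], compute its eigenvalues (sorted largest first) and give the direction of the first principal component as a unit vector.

Step 1 — characteristic polynomial of 2×2 Sigma:
  det(Sigma - λI) = λ² - trace · λ + det = 0.
  trace = 16 + 6 = 22, det = 16·6 - (2)² = 92.
Step 2 — discriminant:
  Δ = trace² - 4·det = 484 - 368 = 116.
Step 3 — eigenvalues:
  λ = (trace ± √Δ)/2 = (22 ± 10.7703)/2,
  λ_1 = 16.3852,  λ_2 = 5.6148.

Step 4 — unit eigenvector for λ_1: solve (Sigma - λ_1 I)v = 0. First row:
  (16 - 16.3852)·v_x + (2)·v_y = 0, i.e. (-0.3852)·v_x + (2)·v_y = 0,
  so v ∝ (b, λ_1 - a) = (2, 0.3852) = u.
  ||u|| = √((2)² + (0.3852)²) = √(4.1484) ≈ 2.0368,
  v_1 = u/||u|| ≈ (0.982, 0.1891) (||v_1|| = 1).

λ_1 = 16.3852,  λ_2 = 5.6148;  v_1 ≈ (0.982, 0.1891)


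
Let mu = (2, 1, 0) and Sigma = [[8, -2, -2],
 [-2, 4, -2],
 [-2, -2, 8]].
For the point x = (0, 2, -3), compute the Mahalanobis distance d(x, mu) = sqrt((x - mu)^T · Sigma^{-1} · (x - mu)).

Step 1 — centre the observation: (x - mu) = (-2, 1, -3).

Step 2 — invert Sigma (cofactor / det for 3×3, or solve directly):
  Sigma^{-1} = [[0.175, 0.125, 0.075],
 [0.125, 0.375, 0.125],
 [0.075, 0.125, 0.175]].

Step 3 — form the quadratic (x - mu)^T · Sigma^{-1} · (x - mu):
  Sigma^{-1} · (x - mu) = (-0.45, -0.25, -0.55).
  (x - mu)^T · [Sigma^{-1} · (x - mu)] = (-2)·(-0.45) + (1)·(-0.25) + (-3)·(-0.55) = 2.3.

Step 4 — take square root: d = √(2.3) ≈ 1.5166.

d(x, mu) = √(2.3) ≈ 1.5166


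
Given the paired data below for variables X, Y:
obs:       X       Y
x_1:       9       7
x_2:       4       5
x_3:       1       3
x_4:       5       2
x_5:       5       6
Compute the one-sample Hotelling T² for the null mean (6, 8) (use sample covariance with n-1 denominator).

Step 1 — sample mean vector:
  mean(X) = (9 + 4 + 1 + 5 + 5) / 5 = 24/5 = 4.8
  mean(Y) = (7 + 5 + 3 + 2 + 6) / 5 = 23/5 = 4.6
  x̄ = (4.8, 4.6),  deviation x̄ - mu_0 = (4.8, 4.6) - (6, 8) = (-1.2, -3.4).

Step 2 — sample covariance matrix, S[i,j] = (1/(n-1)) · Σ_k (x_{k,i} - mean_i) · (x_{k,j} - mean_j), divisor n-1 = 4:
  S[X,X] = ((4.2)·(4.2) + (-0.8)·(-0.8) + (-3.8)·(-3.8) + (0.2)·(0.2) + (0.2)·(0.2)) / 4 = 32.8/4 = 8.2
  S[X,Y] = ((4.2)·(2.4) + (-0.8)·(0.4) + (-3.8)·(-1.6) + (0.2)·(-2.6) + (0.2)·(1.4)) / 4 = 15.6/4 = 3.9
  S[Y,Y] = ((2.4)·(2.4) + (0.4)·(0.4) + (-1.6)·(-1.6) + (-2.6)·(-2.6) + (1.4)·(1.4)) / 4 = 17.2/4 = 4.3
  S = [[8.2, 3.9],
 [3.9, 4.3]].

Step 3 — invert S. det(S) = 8.2·4.3 - (3.9)² = 20.05.
  S^{-1} = (1/det) · [[d, -b], [-b, a]] = [[0.2145, -0.1945],
 [-0.1945, 0.409]].

Step 4 — quadratic form (x̄ - mu_0)^T · S^{-1} · (x̄ - mu_0):
  S^{-1} · (x̄ - mu_0) = (0.404, -1.1571),
  (x̄ - mu_0)^T · [...] = (-1.2)·(0.404) + (-3.4)·(-1.1571) = 3.4494.

Step 5 — scale by n: T² = 5 · 3.4494 = 17.2469.

T² ≈ 17.2469


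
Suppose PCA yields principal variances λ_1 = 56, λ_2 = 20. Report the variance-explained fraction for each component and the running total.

Step 1 — total variance = trace(Sigma) = Σ λ_i = 56 + 20 = 76.

Step 2 — fraction explained by component i = λ_i / Σ λ:
  PC1: 56/76 = 0.7368
  PC2: 20/76 = 0.2632

Step 3 — cumulative fraction after k components = (λ_1 + ... + λ_k) / Σ λ:
  k = 1: 56/76 = 0.7368
  k = 2: (56 + 20)/76 = 76/76 = 1

Summary (fraction, with percent):

explained: PC1 0.7368 (73.68%), PC2 0.2632 (26.32%);  cumulative: 0.7368, 1


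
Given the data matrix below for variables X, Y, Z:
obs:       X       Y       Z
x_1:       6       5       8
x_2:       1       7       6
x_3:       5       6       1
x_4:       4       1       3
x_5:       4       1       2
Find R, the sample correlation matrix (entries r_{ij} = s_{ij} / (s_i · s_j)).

Step 1 — column means:
  mean(X) = (6 + 1 + 5 + 4 + 4) / 5 = 20/5 = 4
  mean(Y) = (5 + 7 + 6 + 1 + 1) / 5 = 20/5 = 4
  mean(Z) = (8 + 6 + 1 + 3 + 2) / 5 = 20/5 = 4

Step 2 — sample variances and covariances s[i,j] = (1/(n-1)) · Σ_k (x_{k,i} - mean_i) · (x_{k,j} - mean_j), with n-1 = 4:
  s[X,X] = ((2)·(2) + (-3)·(-3) + (1)·(1) + (0)·(0) + (0)·(0)) / 4 = 14/4 = 3.5
  s[X,Y] = ((2)·(1) + (-3)·(3) + (1)·(2) + (0)·(-3) + (0)·(-3)) / 4 = -5/4 = -1.25
  s[X,Z] = ((2)·(4) + (-3)·(2) + (1)·(-3) + (0)·(-1) + (0)·(-2)) / 4 = -1/4 = -0.25
  s[Y,Y] = ((1)·(1) + (3)·(3) + (2)·(2) + (-3)·(-3) + (-3)·(-3)) / 4 = 32/4 = 8
  s[Y,Z] = ((1)·(4) + (3)·(2) + (2)·(-3) + (-3)·(-1) + (-3)·(-2)) / 4 = 13/4 = 3.25
  s[Z,Z] = ((4)·(4) + (2)·(2) + (-3)·(-3) + (-1)·(-1) + (-2)·(-2)) / 4 = 34/4 = 8.5
  Sample standard deviations s_i = √(s[i,i]):
  s(X) = √(3.5) = 1.8708
  s(Y) = √(8) = 2.8284
  s(Z) = √(8.5) = 2.9155

Step 3 — r_{ij} = s_{ij} / (s_i · s_j):
  r[X,X] = 1 (diagonal).
  r[X,Y] = -1.25 / (1.8708 · 2.8284) = -1.25 / 5.2915 = -0.2362
  r[X,Z] = -0.25 / (1.8708 · 2.9155) = -0.25 / 5.4544 = -0.0458
  r[Y,Y] = 1 (diagonal).
  r[Y,Z] = 3.25 / (2.8284 · 2.9155) = 3.25 / 8.2462 = 0.3941
  r[Z,Z] = 1 (diagonal).

R is symmetric with unit diagonal. Assembling:

R = [[1, -0.2362, -0.0458],
 [-0.2362, 1, 0.3941],
 [-0.0458, 0.3941, 1]]


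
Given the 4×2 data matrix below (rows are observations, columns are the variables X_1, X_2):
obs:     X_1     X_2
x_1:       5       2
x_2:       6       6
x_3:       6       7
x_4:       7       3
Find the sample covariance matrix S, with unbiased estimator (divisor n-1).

Step 1 — column means:
  mean(X_1) = (5 + 6 + 6 + 7) / 4 = 24/4 = 6
  mean(X_2) = (2 + 6 + 7 + 3) / 4 = 18/4 = 4.5

Step 2 — sample covariance S[i,j] = (1/(n-1)) · Σ_k (x_{k,i} - mean_i) · (x_{k,j} - mean_j), with n-1 = 3.
  S[X_1,X_1] = ((-1)·(-1) + (0)·(0) + (0)·(0) + (1)·(1)) / 3 = 2/3 = 0.6667
  S[X_1,X_2] = ((-1)·(-2.5) + (0)·(1.5) + (0)·(2.5) + (1)·(-1.5)) / 3 = 1/3 = 0.3333
  S[X_2,X_2] = ((-2.5)·(-2.5) + (1.5)·(1.5) + (2.5)·(2.5) + (-1.5)·(-1.5)) / 3 = 17/3 = 5.6667

S is symmetric (S[j,i] = S[i,j]). Assembling:

S = [[0.6667, 0.3333],
 [0.3333, 5.6667]]


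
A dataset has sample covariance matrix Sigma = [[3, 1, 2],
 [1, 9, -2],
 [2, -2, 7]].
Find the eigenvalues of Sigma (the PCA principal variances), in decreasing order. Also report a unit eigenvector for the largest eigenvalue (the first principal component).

Step 1 — characteristic polynomial p(λ) = det(λI - Sigma) = λ³ - tr·λ² + c_1·λ - det, where tr = trace, c_1 = sum of the principal 2×2 minors, det = det(Sigma):
  tr = 3 + 9 + 7 = 19,
  c_1 = (3·9 - (1)²) + (3·7 - (2)²) + (9·7 - (-2)²) = 26 + 17 + 59 = 102,
  det = 3·(9·7 - (-2)²) - (1)·((1)·7 - (-2)·(2)) + (2)·((1)·(-2) - 9·(2)) = 3·(59) - (1)·(11) + (2)·(-20) = 126.
  So p(λ) = λ³ - 19λ² + 102λ - 126.
Step 2 — look for an integer root (rational root theorem: any rational root is an integer divisor of 126). Testing λ = 7:
  p(7) = 343 - 931 + 714 - 126 = 0  ✓
  Dividing out (λ - 7): p(λ) = (λ - 7)(λ² - 12λ + 18).
Step 3 — remaining eigenvalues from the quadratic λ² - 12λ + 18 = 0:
  Δ = 12² - 4·18 = 144 - 72 = 72,  λ = (12 ± √72)/2 = (12 ± 8.4853)/2 ≈ 10.2426 or 1.7574.
  Sorted: λ_1 = 10.2426,  λ_2 = 7,  λ_3 = 1.7574  (check: sum = 19 = tr ✓).

Step 4 — unit eigenvector for λ_1 ≈ 10.2426: v spans the null space of (Sigma - λ_1 I), whose rows are
  r_1 = (-7.2426, 1, 2),  r_2 = (1, -1.2426, -2),  r_3 = (2, -2, -3.2426).
  v is orthogonal to every row, so take v ∝ r_1 × r_2 = ((1)·(-2) - (2)·(-1.2426), (2)·(1) - (-7.2426)·(-2), (-7.2426)·(-1.2426) - (1)·(1)) ≈ (0.4853, -12.4853, 8).
  Let u = (0.4853, -12.4853, 8).
  ||u|| = √((0.4853)² + (-12.4853)² + (8)²) = √(220.1177) ≈ 14.8364,  v_1 = u/||u|| ≈ (0.0327, -0.8415, 0.5392) (||v_1|| = 1).

λ_1 = 10.2426,  λ_2 = 7,  λ_3 = 1.7574;  v_1 ≈ (0.0327, -0.8415, 0.5392)


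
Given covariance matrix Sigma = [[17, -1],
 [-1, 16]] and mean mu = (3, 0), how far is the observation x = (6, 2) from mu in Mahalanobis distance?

Step 1 — centre the observation: (x - mu) = (3, 2).

Step 2 — invert Sigma. det(Sigma) = 17·16 - (-1)² = 271.
  Sigma^{-1} = (1/det) · [[d, -b], [-b, a]] = [[0.059, 0.0037],
 [0.0037, 0.0627]].

Step 3 — form the quadratic (x - mu)^T · Sigma^{-1} · (x - mu):
  Sigma^{-1} · (x - mu) = (0.1845, 0.1365).
  (x - mu)^T · [Sigma^{-1} · (x - mu)] = (3)·(0.1845) + (2)·(0.1365) = 0.8266.

Step 4 — take square root: d = √(0.8266) ≈ 0.9092.

d(x, mu) = √(0.8266) ≈ 0.9092


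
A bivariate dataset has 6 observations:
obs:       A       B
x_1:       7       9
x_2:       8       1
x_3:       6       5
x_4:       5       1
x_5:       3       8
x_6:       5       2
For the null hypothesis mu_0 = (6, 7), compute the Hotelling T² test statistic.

Step 1 — sample mean vector:
  mean(A) = (7 + 8 + 6 + 5 + 3 + 5) / 6 = 34/6 = 5.6667
  mean(B) = (9 + 1 + 5 + 1 + 8 + 2) / 6 = 26/6 = 4.3333
  x̄ = (5.6667, 4.3333),  deviation x̄ - mu_0 = (5.6667, 4.3333) - (6, 7) = (-0.3333, -2.6667).

Step 2 — sample covariance matrix, S[i,j] = (1/(n-1)) · Σ_k (x_{k,i} - mean_i) · (x_{k,j} - mean_j), divisor n-1 = 5:
  S[A,A] = ((1.3333)·(1.3333) + (2.3333)·(2.3333) + (0.3333)·(0.3333) + (-0.6667)·(-0.6667) + (-2.6667)·(-2.6667) + (-0.6667)·(-0.6667)) / 5 = 15.3333/5 = 3.0667
  S[A,B] = ((1.3333)·(4.6667) + (2.3333)·(-3.3333) + (0.3333)·(0.6667) + (-0.6667)·(-3.3333) + (-2.6667)·(3.6667) + (-0.6667)·(-2.3333)) / 5 = -7.3333/5 = -1.4667
  S[B,B] = ((4.6667)·(4.6667) + (-3.3333)·(-3.3333) + (0.6667)·(0.6667) + (-3.3333)·(-3.3333) + (3.6667)·(3.6667) + (-2.3333)·(-2.3333)) / 5 = 63.3333/5 = 12.6667
  S = [[3.0667, -1.4667],
 [-1.4667, 12.6667]].

Step 3 — invert S. det(S) = 3.0667·12.6667 - (-1.4667)² = 36.6933.
  S^{-1} = (1/det) · [[d, -b], [-b, a]] = [[0.3452, 0.04],
 [0.04, 0.0836]].

Step 4 — quadratic form (x̄ - mu_0)^T · S^{-1} · (x̄ - mu_0):
  S^{-1} · (x̄ - mu_0) = (-0.2217, -0.2362),
  (x̄ - mu_0)^T · [...] = (-0.3333)·(-0.2217) + (-2.6667)·(-0.2362) = 0.7037.

Step 5 — scale by n: T² = 6 · 0.7037 = 4.2224.

T² ≈ 4.2224


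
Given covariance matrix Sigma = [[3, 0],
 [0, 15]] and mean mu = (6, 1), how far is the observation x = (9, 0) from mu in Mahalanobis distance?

Step 1 — centre the observation: (x - mu) = (3, -1).

Step 2 — invert Sigma. det(Sigma) = 3·15 - (0)² = 45.
  Sigma^{-1} = (1/det) · [[d, -b], [-b, a]] = [[0.3333, 0],
 [0, 0.0667]].

Step 3 — form the quadratic (x - mu)^T · Sigma^{-1} · (x - mu):
  Sigma^{-1} · (x - mu) = (1, -0.0667).
  (x - mu)^T · [Sigma^{-1} · (x - mu)] = (3)·(1) + (-1)·(-0.0667) = 3.0667.

Step 4 — take square root: d = √(3.0667) ≈ 1.7512.

d(x, mu) = √(3.0667) ≈ 1.7512


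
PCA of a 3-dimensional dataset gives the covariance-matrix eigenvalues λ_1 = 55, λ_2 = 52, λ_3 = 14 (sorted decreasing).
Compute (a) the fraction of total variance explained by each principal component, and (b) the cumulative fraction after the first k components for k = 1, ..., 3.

Step 1 — total variance = trace(Sigma) = Σ λ_i = 55 + 52 + 14 = 121.

Step 2 — fraction explained by component i = λ_i / Σ λ:
  PC1: 55/121 = 0.4545
  PC2: 52/121 = 0.4298
  PC3: 14/121 = 0.1157

Step 3 — cumulative fraction after k components = (λ_1 + ... + λ_k) / Σ λ:
  k = 1: 55/121 = 0.4545
  k = 2: (55 + 52)/121 = 107/121 = 0.8843
  k = 3: (55 + 52 + 14)/121 = 121/121 = 1

Summary (fraction, with percent):

explained: PC1 0.4545 (45.45%), PC2 0.4298 (42.98%), PC3 0.1157 (11.57%);  cumulative: 0.4545, 0.8843, 1


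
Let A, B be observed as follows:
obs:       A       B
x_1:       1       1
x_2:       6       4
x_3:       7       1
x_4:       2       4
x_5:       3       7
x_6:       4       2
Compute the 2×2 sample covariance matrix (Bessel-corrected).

Step 1 — column means:
  mean(A) = (1 + 6 + 7 + 2 + 3 + 4) / 6 = 23/6 = 3.8333
  mean(B) = (1 + 4 + 1 + 4 + 7 + 2) / 6 = 19/6 = 3.1667

Step 2 — sample covariance S[i,j] = (1/(n-1)) · Σ_k (x_{k,i} - mean_i) · (x_{k,j} - mean_j), with n-1 = 5.
  S[A,A] = ((-2.8333)·(-2.8333) + (2.1667)·(2.1667) + (3.1667)·(3.1667) + (-1.8333)·(-1.8333) + (-0.8333)·(-0.8333) + (0.1667)·(0.1667)) / 5 = 26.8333/5 = 5.3667
  S[A,B] = ((-2.8333)·(-2.1667) + (2.1667)·(0.8333) + (3.1667)·(-2.1667) + (-1.8333)·(0.8333) + (-0.8333)·(3.8333) + (0.1667)·(-1.1667)) / 5 = -3.8333/5 = -0.7667
  S[B,B] = ((-2.1667)·(-2.1667) + (0.8333)·(0.8333) + (-2.1667)·(-2.1667) + (0.8333)·(0.8333) + (3.8333)·(3.8333) + (-1.1667)·(-1.1667)) / 5 = 26.8333/5 = 5.3667

S is symmetric (S[j,i] = S[i,j]). Assembling:

S = [[5.3667, -0.7667],
 [-0.7667, 5.3667]]


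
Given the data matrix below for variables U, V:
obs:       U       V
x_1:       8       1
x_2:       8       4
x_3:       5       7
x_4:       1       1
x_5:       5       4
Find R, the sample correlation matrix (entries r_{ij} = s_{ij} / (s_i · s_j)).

Step 1 — column means:
  mean(U) = (8 + 8 + 5 + 1 + 5) / 5 = 27/5 = 5.4
  mean(V) = (1 + 4 + 7 + 1 + 4) / 5 = 17/5 = 3.4

Step 2 — sample variances and covariances s[i,j] = (1/(n-1)) · Σ_k (x_{k,i} - mean_i) · (x_{k,j} - mean_j), with n-1 = 4:
  s[U,U] = ((2.6)·(2.6) + (2.6)·(2.6) + (-0.4)·(-0.4) + (-4.4)·(-4.4) + (-0.4)·(-0.4)) / 4 = 33.2/4 = 8.3
  s[U,V] = ((2.6)·(-2.4) + (2.6)·(0.6) + (-0.4)·(3.6) + (-4.4)·(-2.4) + (-0.4)·(0.6)) / 4 = 4.2/4 = 1.05
  s[V,V] = ((-2.4)·(-2.4) + (0.6)·(0.6) + (3.6)·(3.6) + (-2.4)·(-2.4) + (0.6)·(0.6)) / 4 = 25.2/4 = 6.3
  Sample standard deviations s_i = √(s[i,i]):
  s(U) = √(8.3) = 2.881
  s(V) = √(6.3) = 2.51

Step 3 — r_{ij} = s_{ij} / (s_i · s_j):
  r[U,U] = 1 (diagonal).
  r[U,V] = 1.05 / (2.881 · 2.51) = 1.05 / 7.2312 = 0.1452
  r[V,V] = 1 (diagonal).

R is symmetric with unit diagonal. Assembling:

R = [[1, 0.1452],
 [0.1452, 1]]


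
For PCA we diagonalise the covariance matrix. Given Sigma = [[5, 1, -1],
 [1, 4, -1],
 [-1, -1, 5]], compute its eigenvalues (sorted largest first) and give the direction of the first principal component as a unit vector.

Step 1 — characteristic polynomial p(λ) = det(λI - Sigma) = λ³ - tr·λ² + c_1·λ - det, where tr = trace, c_1 = sum of the principal 2×2 minors, det = det(Sigma):
  tr = 5 + 4 + 5 = 14,
  c_1 = (5·4 - (1)²) + (5·5 - (-1)²) + (4·5 - (-1)²) = 19 + 24 + 19 = 62,
  det = 5·(4·5 - (-1)²) - (1)·((1)·5 - (-1)·(-1)) + (-1)·((1)·(-1) - 4·(-1)) = 5·(19) - (1)·(4) + (-1)·(3) = 88.
  So p(λ) = λ³ - 14λ² + 62λ - 88.
Step 2 — look for an integer root (rational root theorem: any rational root is an integer divisor of 88). Testing λ = 4:
  p(4) = 64 - 224 + 248 - 88 = 0  ✓
  Dividing out (λ - 4): p(λ) = (λ - 4)(λ² - 10λ + 22).
Step 3 — remaining eigenvalues from the quadratic λ² - 10λ + 22 = 0:
  Δ = 10² - 4·22 = 100 - 88 = 12,  λ = (10 ± √12)/2 = (10 ± 3.4641)/2 ≈ 6.7321 or 3.2679.
  Sorted: λ_1 = 6.7321,  λ_2 = 4,  λ_3 = 3.2679  (check: sum = 14 = tr ✓).

Step 4 — unit eigenvector for λ_1 ≈ 6.7321: v spans the null space of (Sigma - λ_1 I), whose rows are
  r_1 = (-1.7321, 1, -1),  r_2 = (1, -2.7321, -1),  r_3 = (-1, -1, -1.7321).
  v is orthogonal to every row, so take v ∝ r_1 × r_2 = ((1)·(-1) - (-1)·(-2.7321), (-1)·(1) - (-1.7321)·(-1), (-1.7321)·(-2.7321) - (1)·(1)) ≈ (-3.7321, -2.7321, 3.7321).
  Rescale (multiply by -1 so the first nonzero entry is positive): u = (3.7321, 2.7321, -3.7321).
  ||u|| = √((3.7321)² + (2.7321)² + (-3.7321)²) = √(35.3205) ≈ 5.9431,  v_1 = u/||u|| ≈ (0.628, 0.4597, -0.628) (||v_1|| = 1).

λ_1 = 6.7321,  λ_2 = 4,  λ_3 = 3.2679;  v_1 ≈ (0.628, 0.4597, -0.628)


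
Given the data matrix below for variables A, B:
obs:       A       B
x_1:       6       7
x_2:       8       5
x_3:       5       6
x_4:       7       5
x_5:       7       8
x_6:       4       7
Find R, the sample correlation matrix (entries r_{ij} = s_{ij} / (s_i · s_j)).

Step 1 — column means:
  mean(A) = (6 + 8 + 5 + 7 + 7 + 4) / 6 = 37/6 = 6.1667
  mean(B) = (7 + 5 + 6 + 5 + 8 + 7) / 6 = 38/6 = 6.3333

Step 2 — sample variances and covariances s[i,j] = (1/(n-1)) · Σ_k (x_{k,i} - mean_i) · (x_{k,j} - mean_j), with n-1 = 5:
  s[A,A] = ((-0.1667)·(-0.1667) + (1.8333)·(1.8333) + (-1.1667)·(-1.1667) + (0.8333)·(0.8333) + (0.8333)·(0.8333) + (-2.1667)·(-2.1667)) / 5 = 10.8333/5 = 2.1667
  s[A,B] = ((-0.1667)·(0.6667) + (1.8333)·(-1.3333) + (-1.1667)·(-0.3333) + (0.8333)·(-1.3333) + (0.8333)·(1.6667) + (-2.1667)·(0.6667)) / 5 = -3.3333/5 = -0.6667
  s[B,B] = ((0.6667)·(0.6667) + (-1.3333)·(-1.3333) + (-0.3333)·(-0.3333) + (-1.3333)·(-1.3333) + (1.6667)·(1.6667) + (0.6667)·(0.6667)) / 5 = 7.3333/5 = 1.4667
  Sample standard deviations s_i = √(s[i,i]):
  s(A) = √(2.1667) = 1.472
  s(B) = √(1.4667) = 1.2111

Step 3 — r_{ij} = s_{ij} / (s_i · s_j):
  r[A,A] = 1 (diagonal).
  r[A,B] = -0.6667 / (1.472 · 1.2111) = -0.6667 / 1.7826 = -0.374
  r[B,B] = 1 (diagonal).

R is symmetric with unit diagonal. Assembling:

R = [[1, -0.374],
 [-0.374, 1]]


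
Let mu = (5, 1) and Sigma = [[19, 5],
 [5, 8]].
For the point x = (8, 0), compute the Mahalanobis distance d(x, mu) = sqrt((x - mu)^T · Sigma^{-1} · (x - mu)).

Step 1 — centre the observation: (x - mu) = (3, -1).

Step 2 — invert Sigma. det(Sigma) = 19·8 - (5)² = 127.
  Sigma^{-1} = (1/det) · [[d, -b], [-b, a]] = [[0.063, -0.0394],
 [-0.0394, 0.1496]].

Step 3 — form the quadratic (x - mu)^T · Sigma^{-1} · (x - mu):
  Sigma^{-1} · (x - mu) = (0.2283, -0.2677).
  (x - mu)^T · [Sigma^{-1} · (x - mu)] = (3)·(0.2283) + (-1)·(-0.2677) = 0.9528.

Step 4 — take square root: d = √(0.9528) ≈ 0.9761.

d(x, mu) = √(0.9528) ≈ 0.9761


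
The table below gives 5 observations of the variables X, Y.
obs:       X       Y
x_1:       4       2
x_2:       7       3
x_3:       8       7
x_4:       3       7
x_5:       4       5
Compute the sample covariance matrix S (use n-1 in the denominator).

Step 1 — column means:
  mean(X) = (4 + 7 + 8 + 3 + 4) / 5 = 26/5 = 5.2
  mean(Y) = (2 + 3 + 7 + 7 + 5) / 5 = 24/5 = 4.8

Step 2 — sample covariance S[i,j] = (1/(n-1)) · Σ_k (x_{k,i} - mean_i) · (x_{k,j} - mean_j), with n-1 = 4.
  S[X,X] = ((-1.2)·(-1.2) + (1.8)·(1.8) + (2.8)·(2.8) + (-2.2)·(-2.2) + (-1.2)·(-1.2)) / 4 = 18.8/4 = 4.7
  S[X,Y] = ((-1.2)·(-2.8) + (1.8)·(-1.8) + (2.8)·(2.2) + (-2.2)·(2.2) + (-1.2)·(0.2)) / 4 = 1.2/4 = 0.3
  S[Y,Y] = ((-2.8)·(-2.8) + (-1.8)·(-1.8) + (2.2)·(2.2) + (2.2)·(2.2) + (0.2)·(0.2)) / 4 = 20.8/4 = 5.2

S is symmetric (S[j,i] = S[i,j]). Assembling:

S = [[4.7, 0.3],
 [0.3, 5.2]]


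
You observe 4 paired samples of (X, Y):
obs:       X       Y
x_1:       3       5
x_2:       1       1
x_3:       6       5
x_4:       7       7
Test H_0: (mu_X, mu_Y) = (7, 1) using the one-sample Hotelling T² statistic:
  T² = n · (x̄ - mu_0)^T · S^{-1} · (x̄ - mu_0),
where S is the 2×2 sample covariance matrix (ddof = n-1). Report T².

Step 1 — sample mean vector:
  mean(X) = (3 + 1 + 6 + 7) / 4 = 17/4 = 4.25
  mean(Y) = (5 + 1 + 5 + 7) / 4 = 18/4 = 4.5
  x̄ = (4.25, 4.5),  deviation x̄ - mu_0 = (4.25, 4.5) - (7, 1) = (-2.75, 3.5).

Step 2 — sample covariance matrix, S[i,j] = (1/(n-1)) · Σ_k (x_{k,i} - mean_i) · (x_{k,j} - mean_j), divisor n-1 = 3:
  S[X,X] = ((-1.25)·(-1.25) + (-3.25)·(-3.25) + (1.75)·(1.75) + (2.75)·(2.75)) / 3 = 22.75/3 = 7.5833
  S[X,Y] = ((-1.25)·(0.5) + (-3.25)·(-3.5) + (1.75)·(0.5) + (2.75)·(2.5)) / 3 = 18.5/3 = 6.1667
  S[Y,Y] = ((0.5)·(0.5) + (-3.5)·(-3.5) + (0.5)·(0.5) + (2.5)·(2.5)) / 3 = 19/3 = 6.3333
  S = [[7.5833, 6.1667],
 [6.1667, 6.3333]].

Step 3 — invert S. det(S) = 7.5833·6.3333 - (6.1667)² = 10.
  S^{-1} = (1/det) · [[d, -b], [-b, a]] = [[0.6333, -0.6167],
 [-0.6167, 0.7583]].

Step 4 — quadratic form (x̄ - mu_0)^T · S^{-1} · (x̄ - mu_0):
  S^{-1} · (x̄ - mu_0) = (-3.9, 4.35),
  (x̄ - mu_0)^T · [...] = (-2.75)·(-3.9) + (3.5)·(4.35) = 25.95.

Step 5 — scale by n: T² = 4 · 25.95 = 103.8.

T² ≈ 103.8


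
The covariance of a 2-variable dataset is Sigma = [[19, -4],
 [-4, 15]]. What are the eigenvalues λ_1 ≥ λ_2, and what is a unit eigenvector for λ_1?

Step 1 — characteristic polynomial of 2×2 Sigma:
  det(Sigma - λI) = λ² - trace · λ + det = 0.
  trace = 19 + 15 = 34, det = 19·15 - (-4)² = 269.
Step 2 — discriminant:
  Δ = trace² - 4·det = 1156 - 1076 = 80.
Step 3 — eigenvalues:
  λ = (trace ± √Δ)/2 = (34 ± 8.9443)/2,
  λ_1 = 21.4721,  λ_2 = 12.5279.

Step 4 — unit eigenvector for λ_1: solve (Sigma - λ_1 I)v = 0. First row:
  (19 - 21.4721)·v_x + (-4)·v_y = 0, i.e. (-2.4721)·v_x + (-4)·v_y = 0,
  so v ∝ (b, λ_1 - a) = (-4, 2.4721); multiply by -1 so the first entry is positive: u = (4, -2.4721).
  ||u|| = √((4)² + (-2.4721)²) = √(22.1115) ≈ 4.7023,
  v_1 = u/||u|| ≈ (0.8507, -0.5257) (||v_1|| = 1).

λ_1 = 21.4721,  λ_2 = 12.5279;  v_1 ≈ (0.8507, -0.5257)


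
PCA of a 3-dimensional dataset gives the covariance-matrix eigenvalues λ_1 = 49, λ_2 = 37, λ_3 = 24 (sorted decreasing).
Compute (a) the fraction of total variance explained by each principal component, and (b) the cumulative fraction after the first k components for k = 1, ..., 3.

Step 1 — total variance = trace(Sigma) = Σ λ_i = 49 + 37 + 24 = 110.

Step 2 — fraction explained by component i = λ_i / Σ λ:
  PC1: 49/110 = 0.4455
  PC2: 37/110 = 0.3364
  PC3: 24/110 = 0.2182

Step 3 — cumulative fraction after k components = (λ_1 + ... + λ_k) / Σ λ:
  k = 1: 49/110 = 0.4455
  k = 2: (49 + 37)/110 = 86/110 = 0.7818
  k = 3: (49 + 37 + 24)/110 = 110/110 = 1

Summary (fraction, with percent):

explained: PC1 0.4455 (44.55%), PC2 0.3364 (33.64%), PC3 0.2182 (21.82%);  cumulative: 0.4455, 0.7818, 1


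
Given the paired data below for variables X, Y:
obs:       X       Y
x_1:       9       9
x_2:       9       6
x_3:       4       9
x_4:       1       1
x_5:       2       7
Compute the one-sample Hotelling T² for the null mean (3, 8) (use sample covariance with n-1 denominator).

Step 1 — sample mean vector:
  mean(X) = (9 + 9 + 4 + 1 + 2) / 5 = 25/5 = 5
  mean(Y) = (9 + 6 + 9 + 1 + 7) / 5 = 32/5 = 6.4
  x̄ = (5, 6.4),  deviation x̄ - mu_0 = (5, 6.4) - (3, 8) = (2, -1.6).

Step 2 — sample covariance matrix, S[i,j] = (1/(n-1)) · Σ_k (x_{k,i} - mean_i) · (x_{k,j} - mean_j), divisor n-1 = 4:
  S[X,X] = ((4)·(4) + (4)·(4) + (-1)·(-1) + (-4)·(-4) + (-3)·(-3)) / 4 = 58/4 = 14.5
  S[X,Y] = ((4)·(2.6) + (4)·(-0.4) + (-1)·(2.6) + (-4)·(-5.4) + (-3)·(0.6)) / 4 = 26/4 = 6.5
  S[Y,Y] = ((2.6)·(2.6) + (-0.4)·(-0.4) + (2.6)·(2.6) + (-5.4)·(-5.4) + (0.6)·(0.6)) / 4 = 43.2/4 = 10.8
  S = [[14.5, 6.5],
 [6.5, 10.8]].

Step 3 — invert S. det(S) = 14.5·10.8 - (6.5)² = 114.35.
  S^{-1} = (1/det) · [[d, -b], [-b, a]] = [[0.0944, -0.0568],
 [-0.0568, 0.1268]].

Step 4 — quadratic form (x̄ - mu_0)^T · S^{-1} · (x̄ - mu_0):
  S^{-1} · (x̄ - mu_0) = (0.2798, -0.3166),
  (x̄ - mu_0)^T · [...] = (2)·(0.2798) + (-1.6)·(-0.3166) = 1.0662.

Step 5 — scale by n: T² = 5 · 1.0662 = 5.331.

T² ≈ 5.331


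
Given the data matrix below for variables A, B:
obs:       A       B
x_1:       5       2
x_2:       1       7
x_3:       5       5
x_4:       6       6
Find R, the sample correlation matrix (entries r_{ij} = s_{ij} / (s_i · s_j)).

Step 1 — column means:
  mean(A) = (5 + 1 + 5 + 6) / 4 = 17/4 = 4.25
  mean(B) = (2 + 7 + 5 + 6) / 4 = 20/4 = 5

Step 2 — sample variances and covariances s[i,j] = (1/(n-1)) · Σ_k (x_{k,i} - mean_i) · (x_{k,j} - mean_j), with n-1 = 3:
  s[A,A] = ((0.75)·(0.75) + (-3.25)·(-3.25) + (0.75)·(0.75) + (1.75)·(1.75)) / 3 = 14.75/3 = 4.9167
  s[A,B] = ((0.75)·(-3) + (-3.25)·(2) + (0.75)·(0) + (1.75)·(1)) / 3 = -7/3 = -2.3333
  s[B,B] = ((-3)·(-3) + (2)·(2) + (0)·(0) + (1)·(1)) / 3 = 14/3 = 4.6667
  Sample standard deviations s_i = √(s[i,i]):
  s(A) = √(4.9167) = 2.2174
  s(B) = √(4.6667) = 2.1602

Step 3 — r_{ij} = s_{ij} / (s_i · s_j):
  r[A,A] = 1 (diagonal).
  r[A,B] = -2.3333 / (2.2174 · 2.1602) = -2.3333 / 4.79 = -0.4871
  r[B,B] = 1 (diagonal).

R is symmetric with unit diagonal. Assembling:

R = [[1, -0.4871],
 [-0.4871, 1]]


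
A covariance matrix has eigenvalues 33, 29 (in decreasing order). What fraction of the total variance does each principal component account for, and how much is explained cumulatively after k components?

Step 1 — total variance = trace(Sigma) = Σ λ_i = 33 + 29 = 62.

Step 2 — fraction explained by component i = λ_i / Σ λ:
  PC1: 33/62 = 0.5323
  PC2: 29/62 = 0.4677

Step 3 — cumulative fraction after k components = (λ_1 + ... + λ_k) / Σ λ:
  k = 1: 33/62 = 0.5323
  k = 2: (33 + 29)/62 = 62/62 = 1

Summary (fraction, with percent):

explained: PC1 0.5323 (53.23%), PC2 0.4677 (46.77%);  cumulative: 0.5323, 1


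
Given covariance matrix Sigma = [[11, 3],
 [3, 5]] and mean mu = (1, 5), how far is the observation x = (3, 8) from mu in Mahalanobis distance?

Step 1 — centre the observation: (x - mu) = (2, 3).

Step 2 — invert Sigma. det(Sigma) = 11·5 - (3)² = 46.
  Sigma^{-1} = (1/det) · [[d, -b], [-b, a]] = [[0.1087, -0.0652],
 [-0.0652, 0.2391]].

Step 3 — form the quadratic (x - mu)^T · Sigma^{-1} · (x - mu):
  Sigma^{-1} · (x - mu) = (0.0217, 0.587).
  (x - mu)^T · [Sigma^{-1} · (x - mu)] = (2)·(0.0217) + (3)·(0.587) = 1.8043.

Step 4 — take square root: d = √(1.8043) ≈ 1.3433.

d(x, mu) = √(1.8043) ≈ 1.3433


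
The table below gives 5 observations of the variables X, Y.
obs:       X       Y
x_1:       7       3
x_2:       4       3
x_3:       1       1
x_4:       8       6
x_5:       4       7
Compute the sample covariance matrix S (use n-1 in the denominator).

Step 1 — column means:
  mean(X) = (7 + 4 + 1 + 8 + 4) / 5 = 24/5 = 4.8
  mean(Y) = (3 + 3 + 1 + 6 + 7) / 5 = 20/5 = 4

Step 2 — sample covariance S[i,j] = (1/(n-1)) · Σ_k (x_{k,i} - mean_i) · (x_{k,j} - mean_j), with n-1 = 4.
  S[X,X] = ((2.2)·(2.2) + (-0.8)·(-0.8) + (-3.8)·(-3.8) + (3.2)·(3.2) + (-0.8)·(-0.8)) / 4 = 30.8/4 = 7.7
  S[X,Y] = ((2.2)·(-1) + (-0.8)·(-1) + (-3.8)·(-3) + (3.2)·(2) + (-0.8)·(3)) / 4 = 14/4 = 3.5
  S[Y,Y] = ((-1)·(-1) + (-1)·(-1) + (-3)·(-3) + (2)·(2) + (3)·(3)) / 4 = 24/4 = 6

S is symmetric (S[j,i] = S[i,j]). Assembling:

S = [[7.7, 3.5],
 [3.5, 6]]


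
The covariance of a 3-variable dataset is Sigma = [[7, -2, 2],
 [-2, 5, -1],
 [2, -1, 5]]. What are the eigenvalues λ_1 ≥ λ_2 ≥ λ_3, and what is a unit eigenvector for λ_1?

Step 1 — characteristic polynomial p(λ) = det(λI - Sigma) = λ³ - tr·λ² + c_1·λ - det, where tr = trace, c_1 = sum of the principal 2×2 minors, det = det(Sigma):
  tr = 7 + 5 + 5 = 17,
  c_1 = (7·5 - (-2)²) + (7·5 - (2)²) + (5·5 - (-1)²) = 31 + 31 + 24 = 86,
  det = 7·(5·5 - (-1)²) - (-2)·((-2)·5 - (-1)·(2)) + (2)·((-2)·(-1) - 5·(2)) = 7·(24) - (-2)·(-8) + (2)·(-8) = 136.
  So p(λ) = λ³ - 17λ² + 86λ - 136.
Step 2 — look for an integer root (rational root theorem: any rational root is an integer divisor of 136). Testing λ = 4:
  p(4) = 64 - 272 + 344 - 136 = 0  ✓
  Dividing out (λ - 4): p(λ) = (λ - 4)(λ² - 13λ + 34).
Step 3 — remaining eigenvalues from the quadratic λ² - 13λ + 34 = 0:
  Δ = 13² - 4·34 = 169 - 136 = 33,  λ = (13 ± √33)/2 = (13 ± 5.7446)/2 ≈ 9.3723 or 3.6277.
  Sorted: λ_1 = 9.3723,  λ_2 = 4,  λ_3 = 3.6277  (check: sum = 17 = tr ✓).

Step 4 — unit eigenvector for λ_1 ≈ 9.3723: v spans the null space of (Sigma - λ_1 I), whose rows are
  r_1 = (-2.3723, -2, 2),  r_2 = (-2, -4.3723, -1),  r_3 = (2, -1, -4.3723).
  v is orthogonal to every row, so take v ∝ r_1 × r_2 = ((-2)·(-1) - (2)·(-4.3723), (2)·(-2) - (-2.3723)·(-1), (-2.3723)·(-4.3723) - (-2)·(-2)) ≈ (10.7446, -6.3723, 6.3723).
  Let u = (10.7446, -6.3723, 6.3723).
  ||u|| = √((10.7446)² + (-6.3723)² + (6.3723)²) = √(196.6576) ≈ 14.0235,  v_1 = u/||u|| ≈ (0.7662, -0.4544, 0.4544) (||v_1|| = 1).

λ_1 = 9.3723,  λ_2 = 4,  λ_3 = 3.6277;  v_1 ≈ (0.7662, -0.4544, 0.4544)
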